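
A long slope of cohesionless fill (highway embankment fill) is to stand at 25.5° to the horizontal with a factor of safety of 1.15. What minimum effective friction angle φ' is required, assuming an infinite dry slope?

φ' = 28.7°

FS = tanφ'/tanβ ⇒ tanφ' = FS · tanβ = 1.15 · tan25.5° = 0.5485
φ' = arctan(0.5485) = 28.75°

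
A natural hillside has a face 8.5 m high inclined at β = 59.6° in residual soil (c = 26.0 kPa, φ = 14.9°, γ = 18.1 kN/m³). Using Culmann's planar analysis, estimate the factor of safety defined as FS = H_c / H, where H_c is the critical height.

FS = 1.95

H_c = (4c/γ) · sinβ cosφ / [1 − cos(β − φ)]
    = (4·26.0/18.1) · sin59.6°·cos14.9° / [1 − cos44.7°]
    = 5.746 · 0.8335 / 0.2892 = 16.56 m
FS = H_c / H = 16.56 / 8.5 = 1.948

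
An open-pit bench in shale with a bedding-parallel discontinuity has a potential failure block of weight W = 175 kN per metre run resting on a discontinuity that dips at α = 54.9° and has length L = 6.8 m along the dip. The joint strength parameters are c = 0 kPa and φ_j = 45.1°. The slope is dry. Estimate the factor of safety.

Resolving the block weight along and normal to the plane and applying the Mohr–Coulomb strength on the joint:
N' = W cosα = 175·cos54.9° = 100.6 kN/m
Driving force T = W sinα = 175·sin54.9° = 143.2 kN/m
Resisting force R = c·L + N'·tanφ_j = 0·6.8 + 100.6·tan45.1° = 0.0 + 101.0 = 101.0 kN/m
FS = R / T = 101.0 / 143.2 = 0.705

FS = 0.71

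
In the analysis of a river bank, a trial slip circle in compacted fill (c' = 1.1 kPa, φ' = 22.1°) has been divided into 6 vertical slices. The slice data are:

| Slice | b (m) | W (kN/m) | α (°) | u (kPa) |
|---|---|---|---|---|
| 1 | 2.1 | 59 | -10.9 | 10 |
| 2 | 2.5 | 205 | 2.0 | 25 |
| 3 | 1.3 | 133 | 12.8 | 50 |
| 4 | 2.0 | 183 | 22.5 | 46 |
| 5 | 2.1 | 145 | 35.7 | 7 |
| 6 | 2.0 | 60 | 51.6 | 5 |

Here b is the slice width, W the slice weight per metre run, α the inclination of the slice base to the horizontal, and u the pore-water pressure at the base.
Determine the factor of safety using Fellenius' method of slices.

FS = 0.84

Ordinary method of slices: FS = Σ[c'·Δl_i + (W_i cosα_i − u_i·Δl_i)·tanφ'] / Σ W_i sinα_i, with Δl_i = b_i / cosα_i.
Slice 1: Δl = 2.1/cos(-10.9°) = 2.139 m; N'_1 = 59·cos(-10.9°) − 10·2.139 = 36.5; c'Δl = 2.35; W sinα = -11.2
Slice 2: Δl = 2.5/cos2.0° = 2.502 m; N'_2 = 205·cos2.0° − 25·2.502 = 142.3; c'Δl = 2.75; W sinα = 7.2
Slice 3: Δl = 1.3/cos12.8° = 1.333 m; N'_3 = 133·cos12.8° − 50·1.333 = 63.0; c'Δl = 1.47; W sinα = 29.5
Slice 4: Δl = 2.0/cos22.5° = 2.165 m; N'_4 = 183·cos22.5° − 46·2.165 = 69.5; c'Δl = 2.38; W sinα = 70.0
Slice 5: Δl = 2.1/cos35.7° = 2.586 m; N'_5 = 145·cos35.7° − 7·2.586 = 99.7; c'Δl = 2.84; W sinα = 84.6
Slice 6: Δl = 2.0/cos51.6° = 3.220 m; N'_6 = 60·cos51.6° − 5·3.220 = 21.2; c'Δl = 3.54; W sinα = 47.0
Σc'Δl = 15.3 kN/m; ΣN' = 432.2 kN/m; ΣW sinα = 227.1 kN/m
Resisting = 15.3 + 432.2·tan22.1° = 15.3 + 175.5 = 190.9 kN/m
FS = 190.9 / 227.1 = 0.840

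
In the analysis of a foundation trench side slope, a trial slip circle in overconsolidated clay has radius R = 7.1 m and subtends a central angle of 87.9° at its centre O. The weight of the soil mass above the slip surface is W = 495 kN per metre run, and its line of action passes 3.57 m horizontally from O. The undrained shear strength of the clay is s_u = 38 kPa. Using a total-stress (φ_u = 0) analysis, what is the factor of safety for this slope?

FS = 1.66

Taking moments about the centre O, the resisting moment is provided by the undrained shear strength acting along the arc:
Arc length L_a = R·θ = 7.1·(87.9°·π/180) = 7.1·1.5341 = 10.89 m
M_R = s_u·L_a·R = 38·10.89·7.1 = 2938.8 kN·m/m
M_D = W·d = 495·3.57 = 1767.1 kN·m/m
FS = M_R / M_D = 2938.8 / 1767.1 = 1.663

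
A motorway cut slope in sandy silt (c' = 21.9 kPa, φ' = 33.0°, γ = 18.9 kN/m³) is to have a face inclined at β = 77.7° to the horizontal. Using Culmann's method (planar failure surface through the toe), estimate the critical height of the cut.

H_c = 13.13 m

Culmann's analysis gives the critical failure plane at α_cr = (β + φ')/2 = (77.7 + 33.0)/2 = 55.4°, and the critical height
H_c = (4c'/γ) · sinβ cosφ' / [1 − cos(β − φ')]
    = (4·21.9/18.9) · sin77.7°·cos33.0° / [1 − cos(44.7°)]
    = 4.635 · 0.9770·0.8387 / [1 − 0.7108]
    = 4.635 · 0.8194 / 0.2892
    = 13.13 m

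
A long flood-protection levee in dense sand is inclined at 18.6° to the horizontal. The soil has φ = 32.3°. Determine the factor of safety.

FS = 1.88

For a dry cohesionless infinite slope the factor of safety is FS = tanφ / tanβ.
FS = tan32.3° / tan18.6° = 0.6322 / 0.3365 = 1.878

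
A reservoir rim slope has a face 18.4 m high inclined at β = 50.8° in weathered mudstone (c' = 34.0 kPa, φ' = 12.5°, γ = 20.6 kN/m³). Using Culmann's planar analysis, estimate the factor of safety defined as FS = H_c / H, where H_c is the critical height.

H_c = (4c'/γ) · sinβ cosφ' / [1 − cos(β − φ')]
    = (4·34.0/20.6) · sin50.8°·cos12.5° / [1 − cos38.3°]
    = 6.602 · 0.7566 / 0.2152 = 23.21 m
FS = H_c / H = 23.21 / 18.4 = 1.261

FS = 1.26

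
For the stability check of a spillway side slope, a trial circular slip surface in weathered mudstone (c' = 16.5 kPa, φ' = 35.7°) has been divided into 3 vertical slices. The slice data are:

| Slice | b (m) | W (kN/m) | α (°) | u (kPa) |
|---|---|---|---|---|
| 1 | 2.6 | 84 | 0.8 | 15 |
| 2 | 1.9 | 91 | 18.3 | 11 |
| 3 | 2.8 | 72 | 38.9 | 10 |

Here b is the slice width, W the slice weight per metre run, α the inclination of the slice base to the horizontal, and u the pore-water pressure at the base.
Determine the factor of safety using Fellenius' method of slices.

FS = 3.05

Ordinary method of slices: FS = Σ[c'·Δl_i + (W_i cosα_i − u_i·Δl_i)·tanφ'] / Σ W_i sinα_i, with Δl_i = b_i / cosα_i.
Slice 1: Δl = 2.6/cos0.8° = 2.600 m; N'_1 = 84·cos0.8° − 15·2.600 = 45.0; c'Δl = 42.90; W sinα = 1.2
Slice 2: Δl = 1.9/cos18.3° = 2.001 m; N'_2 = 91·cos18.3° − 11·2.001 = 64.4; c'Δl = 33.02; W sinα = 28.6
Slice 3: Δl = 2.8/cos38.9° = 3.598 m; N'_3 = 72·cos38.9° − 10·3.598 = 20.1; c'Δl = 59.36; W sinα = 45.2
Σc'Δl = 135.3 kN/m; ΣN' = 129.4 kN/m; ΣW sinα = 75.0 kN/m
Resisting = 135.3 + 129.4·tan35.7° = 135.3 + 93.0 = 228.3 kN/m
FS = 228.3 / 75.0 = 3.046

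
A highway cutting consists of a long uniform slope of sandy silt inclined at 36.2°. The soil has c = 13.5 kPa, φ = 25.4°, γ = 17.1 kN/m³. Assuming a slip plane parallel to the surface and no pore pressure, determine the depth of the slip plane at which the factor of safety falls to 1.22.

Setting FS = 1.22 in FS = [c + γz cos²β tanφ] / [γz sinβ cosβ] and solving for z:
z = c / [γ cosβ (FS·sinβ − cosβ·tanφ)]
  = 13.5 / [17.1·cos36.2°·(1.22·sin36.2° − cos36.2°·tan25.4°)]
  = 13.5 / [17.1·0.8070·(1.22·0.5906 − 0.8070·0.4748)]
  = 13.5 / 4.6553 = 2.900 m

z = 2.90 m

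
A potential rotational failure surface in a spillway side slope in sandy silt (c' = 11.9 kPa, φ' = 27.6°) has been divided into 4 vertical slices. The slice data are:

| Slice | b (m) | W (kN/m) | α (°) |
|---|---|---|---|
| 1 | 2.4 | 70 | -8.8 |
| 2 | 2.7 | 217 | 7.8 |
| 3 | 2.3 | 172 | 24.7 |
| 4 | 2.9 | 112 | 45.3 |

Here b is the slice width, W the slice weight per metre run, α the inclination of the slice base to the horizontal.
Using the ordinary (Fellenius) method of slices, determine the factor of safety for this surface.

Ordinary method of slices: FS = Σ[c'·Δl_i + (W_i cosα_i)·tanφ'] / Σ W_i sinα_i, with Δl_i = b_i / cosα_i.
Slice 1: Δl = 2.4/cos(-8.8°) = 2.429 m; N'_1 = 70·cos(-8.8°) = 69.2; c'Δl = 28.90; W sinα = -10.7
Slice 2: Δl = 2.7/cos7.8° = 2.725 m; N'_2 = 217·cos7.8° = 215.0; c'Δl = 32.43; W sinα = 29.5
Slice 3: Δl = 2.3/cos24.7° = 2.532 m; N'_3 = 172·cos24.7° = 156.3; c'Δl = 30.13; W sinα = 71.9
Slice 4: Δl = 2.9/cos45.3° = 4.123 m; N'_4 = 112·cos45.3° = 78.8; c'Δl = 49.06; W sinα = 79.6
Σc'Δl = 140.5 kN/m; ΣN' = 519.2 kN/m; ΣW sinα = 170.2 kN/m
Resisting = 140.5 + 519.2·tan27.6° = 140.5 + 271.4 = 412.0 kN/m
FS = 412.0 / 170.2 = 2.420

FS = 2.42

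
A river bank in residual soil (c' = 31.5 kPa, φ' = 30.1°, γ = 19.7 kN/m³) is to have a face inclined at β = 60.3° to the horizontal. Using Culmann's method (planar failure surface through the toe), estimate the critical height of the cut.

Culmann's analysis gives the critical failure plane at α_cr = (β + φ')/2 = (60.3 + 30.1)/2 = 45.2°, and the critical height
H_c = (4c'/γ) · sinβ cosφ' / [1 − cos(β − φ')]
    = (4·31.5/19.7) · sin60.3°·cos30.1° / [1 − cos(30.2°)]
    = 6.396 · 0.8686·0.8652 / [1 − 0.8643]
    = 6.396 · 0.7515 / 0.1357
    = 35.41 m

H_c = 35.41 m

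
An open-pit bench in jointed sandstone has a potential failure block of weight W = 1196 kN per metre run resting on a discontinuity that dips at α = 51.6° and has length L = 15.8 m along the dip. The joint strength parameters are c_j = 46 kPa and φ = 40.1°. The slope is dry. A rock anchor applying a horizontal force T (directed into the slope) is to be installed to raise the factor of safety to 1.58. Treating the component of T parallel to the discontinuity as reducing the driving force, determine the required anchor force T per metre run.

Resolving forces along and normal to the sliding plane, with the horizontal anchor force T adding T·sinα to the effective normal force and T·cosα acting up the plane against the driving force:
FS = [c_jL + (W cosα + T sinα) tanφ] / [W sinα − T cosα]
Without the anchor: N' = 742.9 kN/m, driving T_d = 937.3 kN/m, resisting R = 46·15.8 + 742.9·tan40.1° = 1352.4 kN/m, FS = 1.44.
Setting FS = 1.58 and solving for T:
1.58·(937.3 − T cos51.6°) = 1352.4 + T sin51.6°·tan40.1°
T·(sin51.6°·tan40.1° + 1.58·cos51.6°) = 1.58·937.3 − 1352.4
T·(0.7837·0.8421 + 1.58·0.6211) = 1480.9 − 1352.4 = 128.6
T·1.6413 = 128.6
T = 78.3 kN/m

T = 78 kN/m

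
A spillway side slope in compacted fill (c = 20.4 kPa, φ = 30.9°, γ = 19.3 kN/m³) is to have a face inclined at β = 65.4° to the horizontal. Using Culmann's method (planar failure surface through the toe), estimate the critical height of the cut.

H_c = 18.76 m

Culmann's analysis gives the critical failure plane at α_cr = (β + φ)/2 = (65.4 + 30.9)/2 = 48.2°, and the critical height
H_c = (4c/γ) · sinβ cosφ / [1 − cos(β − φ)]
    = (4·20.4/19.3) · sin65.4°·cos30.9° / [1 − cos(34.5°)]
    = 4.228 · 0.9092·0.8581 / [1 − 0.8241]
    = 4.228 · 0.7802 / 0.1759
    = 18.76 m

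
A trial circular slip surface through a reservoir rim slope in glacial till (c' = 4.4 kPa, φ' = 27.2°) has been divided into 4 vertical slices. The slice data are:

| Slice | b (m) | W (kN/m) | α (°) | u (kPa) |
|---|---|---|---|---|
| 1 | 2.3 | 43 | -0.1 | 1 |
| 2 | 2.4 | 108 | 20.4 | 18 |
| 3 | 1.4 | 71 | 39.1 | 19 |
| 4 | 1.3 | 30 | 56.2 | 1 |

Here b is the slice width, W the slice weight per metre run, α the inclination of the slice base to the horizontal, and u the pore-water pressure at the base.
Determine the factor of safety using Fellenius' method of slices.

FS = 1.00

Ordinary method of slices: FS = Σ[c'·Δl_i + (W_i cosα_i − u_i·Δl_i)·tanφ'] / Σ W_i sinα_i, with Δl_i = b_i / cosα_i.
Slice 1: Δl = 2.3/cos(-0.1°) = 2.300 m; N'_1 = 43·cos(-0.1°) − 1·2.300 = 40.7; c'Δl = 10.12; W sinα = -0.1
Slice 2: Δl = 2.4/cos20.4° = 2.561 m; N'_2 = 108·cos20.4° − 18·2.561 = 55.1; c'Δl = 11.27; W sinα = 37.6
Slice 3: Δl = 1.4/cos39.1° = 1.804 m; N'_3 = 71·cos39.1° − 19·1.804 = 20.8; c'Δl = 7.94; W sinα = 44.8
Slice 4: Δl = 1.3/cos56.2° = 2.337 m; N'_4 = 30·cos56.2° − 1·2.337 = 14.4; c'Δl = 10.28; W sinα = 24.9
Σc'Δl = 39.6 kN/m; ΣN' = 131.0 kN/m; ΣW sinα = 107.3 kN/m
Resisting = 39.6 + 131.0·tan27.2° = 39.6 + 67.3 = 106.9 kN/m
FS = 106.9 / 107.3 = 0.997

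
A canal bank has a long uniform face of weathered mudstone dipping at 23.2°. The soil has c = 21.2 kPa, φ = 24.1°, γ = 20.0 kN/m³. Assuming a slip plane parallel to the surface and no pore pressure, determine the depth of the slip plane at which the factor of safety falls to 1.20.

Setting FS = 1.20 in FS = [c + γz cos²β tanφ] / [γz sinβ cosβ] and solving for z:
z = c / [γ cosβ (FS·sinβ − cosβ·tanφ)]
  = 21.2 / [20.0·cos23.2°·(1.20·sin23.2° − cos23.2°·tan24.1°)]
  = 21.2 / [20.0·0.9191·(1.20·0.3939 − 0.9191·0.4473)]
  = 21.2 / 1.1320 = 18.727 m

z = 18.73 m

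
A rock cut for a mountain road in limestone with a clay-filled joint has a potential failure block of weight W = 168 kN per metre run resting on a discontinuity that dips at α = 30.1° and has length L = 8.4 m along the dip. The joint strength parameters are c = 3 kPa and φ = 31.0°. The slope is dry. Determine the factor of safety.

Resolving the block weight along and normal to the plane and applying the Mohr–Coulomb strength on the joint:
N' = W cosα = 168·cos30.1° = 145.3 kN/m
Driving force T = W sinα = 168·sin30.1° = 84.3 kN/m
Resisting force R = c·L + N'·tanφ = 3·8.4 + 145.3·tan31.0° = 25.2 + 87.3 = 112.5 kN/m
FS = R / T = 112.5 / 84.3 = 1.336

FS = 1.34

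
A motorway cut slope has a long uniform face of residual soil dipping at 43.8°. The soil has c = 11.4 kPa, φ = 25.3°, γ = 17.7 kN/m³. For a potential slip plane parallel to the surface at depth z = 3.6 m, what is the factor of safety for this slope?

FS = 0.85

For an infinite slope with a slip plane parallel to the surface (no pore pressure): FS = [c + γz cos²β tanφ] / [γz sinβ cosβ].
γz = 17.7·3.6 = 63.72 kN/m²
Numerator = 11.4 + 63.72·cos²43.8°·tan25.3° = 11.4 + 63.72·0.5209·0.4727 = 27.091 kPa
Denominator = 63.72·sin43.8°·cos43.8° = 63.72·0.6921·0.7218 = 31.832 kPa
FS = 27.091 / 31.832 = 0.851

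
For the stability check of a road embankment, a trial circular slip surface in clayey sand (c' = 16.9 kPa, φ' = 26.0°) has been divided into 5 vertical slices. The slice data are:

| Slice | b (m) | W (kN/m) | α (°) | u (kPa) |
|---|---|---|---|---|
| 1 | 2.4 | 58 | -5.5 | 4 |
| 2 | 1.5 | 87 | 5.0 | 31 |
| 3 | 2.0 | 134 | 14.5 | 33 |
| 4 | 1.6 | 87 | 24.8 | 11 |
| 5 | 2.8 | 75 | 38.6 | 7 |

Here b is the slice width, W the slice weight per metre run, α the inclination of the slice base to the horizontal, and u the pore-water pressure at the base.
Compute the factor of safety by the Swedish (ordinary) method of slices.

Ordinary method of slices: FS = Σ[c'·Δl_i + (W_i cosα_i − u_i·Δl_i)·tanφ'] / Σ W_i sinα_i, with Δl_i = b_i / cosα_i.
Slice 1: Δl = 2.4/cos(-5.5°) = 2.411 m; N'_1 = 58·cos(-5.5°) − 4·2.411 = 48.1; c'Δl = 40.75; W sinα = -5.6
Slice 2: Δl = 1.5/cos5.0° = 1.506 m; N'_2 = 87·cos5.0° − 31·1.506 = 40.0; c'Δl = 25.45; W sinα = 7.6
Slice 3: Δl = 2.0/cos14.5° = 2.066 m; N'_3 = 134·cos14.5° − 33·2.066 = 61.6; c'Δl = 34.91; W sinα = 33.6
Slice 4: Δl = 1.6/cos24.8° = 1.763 m; N'_4 = 87·cos24.8° − 11·1.763 = 59.6; c'Δl = 29.79; W sinα = 36.5
Slice 5: Δl = 2.8/cos38.6° = 3.583 m; N'_5 = 75·cos38.6° − 7·3.583 = 33.5; c'Δl = 60.55; W sinα = 46.8
Σc'Δl = 191.4 kN/m; ΣN' = 242.8 kN/m; ΣW sinα = 118.9 kN/m
Resisting = 191.4 + 242.8·tan26.0° = 191.4 + 118.4 = 309.8 kN/m
FS = 309.8 / 118.9 = 2.607

FS = 2.61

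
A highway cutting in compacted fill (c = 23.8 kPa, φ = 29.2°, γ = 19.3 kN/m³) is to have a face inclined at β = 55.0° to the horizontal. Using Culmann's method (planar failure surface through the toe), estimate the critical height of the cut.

Culmann's analysis gives the critical failure plane at α_cr = (β + φ)/2 = (55.0 + 29.2)/2 = 42.1°, and the critical height
H_c = (4c/γ) · sinβ cosφ / [1 − cos(β − φ)]
    = (4·23.8/19.3) · sin55.0°·cos29.2° / [1 − cos(25.8°)]
    = 4.933 · 0.8192·0.8729 / [1 − 0.9003]
    = 4.933 · 0.7151 / 0.0997
    = 35.38 m

H_c = 35.38 m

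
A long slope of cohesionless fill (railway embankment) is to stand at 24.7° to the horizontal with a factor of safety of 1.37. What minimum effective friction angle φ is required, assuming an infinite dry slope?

FS = tanφ/tanβ ⇒ tanφ = FS · tanβ = 1.37 · tan24.7° = 0.6301
φ = arctan(0.6301) = 32.22°

φ = 32.2°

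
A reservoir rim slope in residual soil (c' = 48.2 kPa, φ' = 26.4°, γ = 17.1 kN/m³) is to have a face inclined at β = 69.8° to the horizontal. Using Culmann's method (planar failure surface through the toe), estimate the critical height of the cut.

H_c = 34.66 m

Culmann's analysis gives the critical failure plane at α_cr = (β + φ')/2 = (69.8 + 26.4)/2 = 48.1°, and the critical height
H_c = (4c'/γ) · sinβ cosφ' / [1 − cos(β − φ')]
    = (4·48.2/17.1) · sin69.8°·cos26.4° / [1 − cos(43.4°)]
    = 11.275 · 0.9385·0.8957 / [1 − 0.7266]
    = 11.275 · 0.8406 / 0.2734
    = 34.66 m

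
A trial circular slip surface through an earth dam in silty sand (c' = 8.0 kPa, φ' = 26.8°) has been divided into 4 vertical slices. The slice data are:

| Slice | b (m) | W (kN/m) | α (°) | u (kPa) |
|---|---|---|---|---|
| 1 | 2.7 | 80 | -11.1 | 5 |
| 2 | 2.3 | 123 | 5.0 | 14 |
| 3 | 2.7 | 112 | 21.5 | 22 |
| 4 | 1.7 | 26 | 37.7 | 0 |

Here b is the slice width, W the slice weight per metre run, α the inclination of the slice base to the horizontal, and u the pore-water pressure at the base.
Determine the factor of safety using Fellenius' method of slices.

FS = 3.63

Ordinary method of slices: FS = Σ[c'·Δl_i + (W_i cosα_i − u_i·Δl_i)·tanφ'] / Σ W_i sinα_i, with Δl_i = b_i / cosα_i.
Slice 1: Δl = 2.7/cos(-11.1°) = 2.751 m; N'_1 = 80·cos(-11.1°) − 5·2.751 = 64.7; c'Δl = 22.01; W sinα = -15.4
Slice 2: Δl = 2.3/cos5.0° = 2.309 m; N'_2 = 123·cos5.0° − 14·2.309 = 90.2; c'Δl = 18.47; W sinα = 10.7
Slice 3: Δl = 2.7/cos21.5° = 2.902 m; N'_3 = 112·cos21.5° − 22·2.902 = 40.4; c'Δl = 23.22; W sinα = 41.0
Slice 4: Δl = 1.7/cos37.7° = 2.149 m; N'_4 = 26·cos37.7° − 0·2.149 = 20.6; c'Δl = 17.19; W sinα = 15.9
Σc'Δl = 80.9 kN/m; ΣN' = 215.9 kN/m; ΣW sinα = 52.3 kN/m
Resisting = 80.9 + 215.9·tan26.8° = 80.9 + 109.1 = 189.9 kN/m
FS = 189.9 / 52.3 = 3.634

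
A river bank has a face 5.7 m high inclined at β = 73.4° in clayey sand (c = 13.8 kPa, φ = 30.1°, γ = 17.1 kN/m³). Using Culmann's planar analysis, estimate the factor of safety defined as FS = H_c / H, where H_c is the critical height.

H_c = (4c/γ) · sinβ cosφ / [1 − cos(β − φ)]
    = (4·13.8/17.1) · sin73.4°·cos30.1° / [1 − cos43.3°]
    = 3.228 · 0.8291 / 0.2722 = 9.83 m
FS = H_c / H = 9.83 / 5.7 = 1.725

FS = 1.72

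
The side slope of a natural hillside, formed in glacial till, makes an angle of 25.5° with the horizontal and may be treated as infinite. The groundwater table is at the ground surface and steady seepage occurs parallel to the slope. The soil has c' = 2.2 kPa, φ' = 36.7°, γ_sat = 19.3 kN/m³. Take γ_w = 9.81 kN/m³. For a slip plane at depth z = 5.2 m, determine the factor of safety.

With seepage parallel to the slope and the water table at the surface, the effective normal stress on the slip plane uses the buoyant unit weight γ' = γ_sat − γ_w while the driving shear stress uses γ_sat:
FS = [c' + γ' z cos²β tanφ'] / [γ_sat z sinβ cosβ]
γ' = 19.3 − 9.81 = 9.49 kN/m³
Numerator = 2.2 + 9.49·5.2·cos²25.5°·tan36.7° = 2.2 + 9.49·5.2·0.8147·0.7454 = 32.166 kPa
Denominator = 19.3·5.2·sin25.5°·cos25.5° = 19.3·5.2·0.4305·0.9026 = 38.997 kPa
FS = 32.166 / 38.997 = 0.825

FS = 0.82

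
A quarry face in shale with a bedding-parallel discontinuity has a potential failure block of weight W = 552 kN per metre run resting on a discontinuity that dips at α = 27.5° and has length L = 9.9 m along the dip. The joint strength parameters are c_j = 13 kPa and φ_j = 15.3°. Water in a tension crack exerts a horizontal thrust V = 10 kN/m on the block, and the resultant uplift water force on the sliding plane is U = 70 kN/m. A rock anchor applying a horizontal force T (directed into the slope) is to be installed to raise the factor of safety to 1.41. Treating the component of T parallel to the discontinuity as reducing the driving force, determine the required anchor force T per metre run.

T = 94 kN/m

Resolving forces along and normal to the sliding plane, with the horizontal anchor force T adding T·sinα to the effective normal force and T·cosα acting up the plane against the driving force:
FS = [c_jL + (W cosα − U − V sinα + T sinα) tanφ_j] / [W sinα + V cosα − T cosα]
Without the anchor: N' = 415.0 kN/m, driving T_d = 263.8 kN/m, resisting R = 13·9.9 + 415.0·tan15.3° = 242.2 kN/m, FS = 0.92.
Setting FS = 1.41 and solving for T:
1.41·(263.8 − T cos27.5°) = 242.2 + T sin27.5°·tan15.3°
T·(sin27.5°·tan15.3° + 1.41·cos27.5°) = 1.41·263.8 − 242.2
T·(0.4617·0.2736 + 1.41·0.8870) = 371.9 − 242.2 = 129.7
T·1.3770 = 129.7
T = 94.2 kN/m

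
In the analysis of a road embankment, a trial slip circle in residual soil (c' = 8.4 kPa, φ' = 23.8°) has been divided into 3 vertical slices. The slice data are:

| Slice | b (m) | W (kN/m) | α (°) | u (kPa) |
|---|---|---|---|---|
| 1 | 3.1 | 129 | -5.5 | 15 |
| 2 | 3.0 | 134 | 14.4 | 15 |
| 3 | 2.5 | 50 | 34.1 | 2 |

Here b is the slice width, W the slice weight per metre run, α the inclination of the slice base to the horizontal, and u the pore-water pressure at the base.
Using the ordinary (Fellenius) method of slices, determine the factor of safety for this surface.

FS = 3.39

Ordinary method of slices: FS = Σ[c'·Δl_i + (W_i cosα_i − u_i·Δl_i)·tanφ'] / Σ W_i sinα_i, with Δl_i = b_i / cosα_i.
Slice 1: Δl = 3.1/cos(-5.5°) = 3.114 m; N'_1 = 129·cos(-5.5°) − 15·3.114 = 81.7; c'Δl = 26.16; W sinα = -12.4
Slice 2: Δl = 3.0/cos14.4° = 3.097 m; N'_2 = 134·cos14.4° − 15·3.097 = 83.3; c'Δl = 26.02; W sinα = 33.3
Slice 3: Δl = 2.5/cos34.1° = 3.019 m; N'_3 = 50·cos34.1° − 2·3.019 = 35.4; c'Δl = 25.36; W sinα = 28.0
Σc'Δl = 77.5 kN/m; ΣN' = 200.4 kN/m; ΣW sinα = 49.0 kN/m
Resisting = 77.5 + 200.4·tan23.8° = 77.5 + 88.4 = 165.9 kN/m
FS = 165.9 / 49.0 = 3.387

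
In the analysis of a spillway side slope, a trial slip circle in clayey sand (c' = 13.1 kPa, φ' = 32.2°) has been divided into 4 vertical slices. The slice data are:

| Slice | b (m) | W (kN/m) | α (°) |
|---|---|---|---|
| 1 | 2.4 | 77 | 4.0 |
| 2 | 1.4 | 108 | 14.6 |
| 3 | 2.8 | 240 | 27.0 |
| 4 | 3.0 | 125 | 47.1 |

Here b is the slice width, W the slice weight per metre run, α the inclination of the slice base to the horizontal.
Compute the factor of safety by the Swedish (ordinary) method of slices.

FS = 1.94

Ordinary method of slices: FS = Σ[c'·Δl_i + (W_i cosα_i)·tanφ'] / Σ W_i sinα_i, with Δl_i = b_i / cosα_i.
Slice 1: Δl = 2.4/cos4.0° = 2.406 m; N'_1 = 77·cos4.0° = 76.8; c'Δl = 31.52; W sinα = 5.4
Slice 2: Δl = 1.4/cos14.6° = 1.447 m; N'_2 = 108·cos14.6° = 104.5; c'Δl = 18.95; W sinα = 27.2
Slice 3: Δl = 2.8/cos27.0° = 3.143 m; N'_3 = 240·cos27.0° = 213.8; c'Δl = 41.17; W sinα = 109.0
Slice 4: Δl = 3.0/cos47.1° = 4.407 m; N'_4 = 125·cos47.1° = 85.1; c'Δl = 57.73; W sinα = 91.6
Σc'Δl = 149.4 kN/m; ΣN' = 480.3 kN/m; ΣW sinα = 233.1 kN/m
Resisting = 149.4 + 480.3·tan32.2° = 149.4 + 302.4 = 451.8 kN/m
FS = 451.8 / 233.1 = 1.938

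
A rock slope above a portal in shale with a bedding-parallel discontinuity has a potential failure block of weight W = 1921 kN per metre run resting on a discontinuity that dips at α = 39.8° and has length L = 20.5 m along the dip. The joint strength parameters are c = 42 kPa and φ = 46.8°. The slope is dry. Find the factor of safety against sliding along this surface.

Resolving the block weight along and normal to the plane and applying the Mohr–Coulomb strength on the joint:
N' = W cosα = 1921·cos39.8° = 1475.9 kN/m
Driving force T = W sinα = 1921·sin39.8° = 1229.7 kN/m
Resisting force R = c·L + N'·tanφ = 42·20.5 + 1475.9·tan46.8° = 861.0 + 1571.6 = 2432.6 kN/m
FS = R / T = 2432.6 / 1229.7 = 1.978

FS = 1.98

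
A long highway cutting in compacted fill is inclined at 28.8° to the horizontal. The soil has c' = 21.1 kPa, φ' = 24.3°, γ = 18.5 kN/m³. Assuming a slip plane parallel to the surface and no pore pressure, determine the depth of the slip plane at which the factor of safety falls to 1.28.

z = 5.89 m

Setting FS = 1.28 in FS = [c' + γz cos²β tanφ'] / [γz sinβ cosβ] and solving for z:
z = c' / [γ cosβ (FS·sinβ − cosβ·tanφ')]
  = 21.1 / [18.5·cos28.8°·(1.28·sin28.8° − cos28.8°·tan24.3°)]
  = 21.1 / [18.5·0.8763·(1.28·0.4818 − 0.8763·0.4515)]
  = 21.1 / 3.5824 = 5.890 m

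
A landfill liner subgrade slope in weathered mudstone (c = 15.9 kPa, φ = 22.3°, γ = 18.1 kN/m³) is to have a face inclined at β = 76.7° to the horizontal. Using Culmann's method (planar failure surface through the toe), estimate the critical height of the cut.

Culmann's analysis gives the critical failure plane at α_cr = (β + φ)/2 = (76.7 + 22.3)/2 = 49.5°, and the critical height
H_c = (4c/γ) · sinβ cosφ / [1 − cos(β − φ)]
    = (4·15.9/18.1) · sin76.7°·cos22.3° / [1 − cos(54.4°)]
    = 3.514 · 0.9732·0.9252 / [1 − 0.5821]
    = 3.514 · 0.9004 / 0.4179
    = 7.57 m

H_c = 7.57 m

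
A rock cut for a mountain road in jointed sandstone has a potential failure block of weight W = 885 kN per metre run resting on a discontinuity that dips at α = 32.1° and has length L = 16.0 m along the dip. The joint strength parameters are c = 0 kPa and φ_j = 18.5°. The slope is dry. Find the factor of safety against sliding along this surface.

Resolving the block weight along and normal to the plane and applying the Mohr–Coulomb strength on the joint:
N' = W cosα = 885·cos32.1° = 749.7 kN/m
Driving force T = W sinα = 885·sin32.1° = 470.3 kN/m
Resisting force R = c·L + N'·tanφ_j = 0·16.0 + 749.7·tan18.5° = 0.0 + 250.8 = 250.8 kN/m
FS = R / T = 250.8 / 470.3 = 0.533

FS = 0.53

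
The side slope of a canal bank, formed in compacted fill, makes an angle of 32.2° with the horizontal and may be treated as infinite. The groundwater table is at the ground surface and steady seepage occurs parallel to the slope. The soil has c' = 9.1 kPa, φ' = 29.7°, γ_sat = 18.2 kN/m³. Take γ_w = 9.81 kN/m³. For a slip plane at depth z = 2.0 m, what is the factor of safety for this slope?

FS = 0.97

With seepage parallel to the slope and the water table at the surface, the effective normal stress on the slip plane uses the buoyant unit weight γ' = γ_sat − γ_w while the driving shear stress uses γ_sat:
FS = [c' + γ' z cos²β tanφ'] / [γ_sat z sinβ cosβ]
γ' = 18.2 − 9.81 = 8.39 kN/m³
Numerator = 9.1 + 8.39·2.0·cos²32.2°·tan29.7° = 9.1 + 8.39·2.0·0.7160·0.5704 = 15.953 kPa
Denominator = 18.2·2.0·sin32.2°·cos32.2° = 18.2·2.0·0.5329·0.8462 = 16.413 kPa
FS = 15.953 / 16.413 = 0.972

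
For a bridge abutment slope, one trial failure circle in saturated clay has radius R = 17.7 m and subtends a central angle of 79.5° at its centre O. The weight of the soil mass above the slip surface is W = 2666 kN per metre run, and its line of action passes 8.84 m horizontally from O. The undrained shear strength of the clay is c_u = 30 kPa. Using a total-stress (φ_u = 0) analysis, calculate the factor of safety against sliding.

FS = 0.55

Taking moments about the centre O, the resisting moment is provided by the undrained shear strength acting along the arc:
Arc length L_a = R·θ = 17.7·(79.5°·π/180) = 17.7·1.3875 = 24.56 m
M_R = c_u·L_a·R = 30·24.56·17.7 = 13041.0 kN·m/m
M_D = W·d = 2666·8.84 = 23567.4 kN·m/m
FS = M_R / M_D = 13041.0 / 23567.4 = 0.553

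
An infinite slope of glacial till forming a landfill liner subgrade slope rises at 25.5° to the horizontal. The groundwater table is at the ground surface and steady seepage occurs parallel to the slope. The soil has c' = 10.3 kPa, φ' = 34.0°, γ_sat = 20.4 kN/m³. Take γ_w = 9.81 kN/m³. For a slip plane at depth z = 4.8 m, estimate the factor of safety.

FS = 1.00

With seepage parallel to the slope and the water table at the surface, the effective normal stress on the slip plane uses the buoyant unit weight γ' = γ_sat − γ_w while the driving shear stress uses γ_sat:
FS = [c' + γ' z cos²β tanφ'] / [γ_sat z sinβ cosβ]
γ' = 20.4 − 9.81 = 10.59 kN/m³
Numerator = 10.3 + 10.59·4.8·cos²25.5°·tan34.0° = 10.3 + 10.59·4.8·0.8147·0.6745 = 38.232 kPa
Denominator = 20.4·4.8·sin25.5°·cos25.5° = 20.4·4.8·0.4305·0.9026 = 38.049 kPa
FS = 38.232 / 38.049 = 1.005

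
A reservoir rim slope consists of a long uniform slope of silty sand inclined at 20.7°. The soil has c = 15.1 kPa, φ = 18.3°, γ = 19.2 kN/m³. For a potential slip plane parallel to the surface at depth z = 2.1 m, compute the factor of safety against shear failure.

FS = 2.01

For an infinite slope with a slip plane parallel to the surface (no pore pressure): FS = [c + γz cos²β tanφ] / [γz sinβ cosβ].
γz = 19.2·2.1 = 40.32 kN/m²
Numerator = 15.1 + 40.32·cos²20.7°·tan18.3° = 15.1 + 40.32·0.8751·0.3307 = 26.768 kPa
Denominator = 40.32·sin20.7°·cos20.7° = 40.32·0.3535·0.9354 = 13.332 kPa
FS = 26.768 / 13.332 = 2.008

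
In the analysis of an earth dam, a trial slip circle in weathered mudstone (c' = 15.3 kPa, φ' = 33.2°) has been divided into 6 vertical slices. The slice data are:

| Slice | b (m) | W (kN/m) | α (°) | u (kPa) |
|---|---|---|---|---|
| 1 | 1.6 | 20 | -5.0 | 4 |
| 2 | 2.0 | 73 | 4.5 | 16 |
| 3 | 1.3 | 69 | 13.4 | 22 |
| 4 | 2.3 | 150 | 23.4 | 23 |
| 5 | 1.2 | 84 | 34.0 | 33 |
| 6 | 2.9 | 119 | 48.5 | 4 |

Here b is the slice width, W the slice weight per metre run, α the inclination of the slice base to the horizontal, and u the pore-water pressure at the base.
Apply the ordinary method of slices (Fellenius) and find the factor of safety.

FS = 1.72

Ordinary method of slices: FS = Σ[c'·Δl_i + (W_i cosα_i − u_i·Δl_i)·tanφ'] / Σ W_i sinα_i, with Δl_i = b_i / cosα_i.
Slice 1: Δl = 1.6/cos(-5.0°) = 1.606 m; N'_1 = 20·cos(-5.0°) − 4·1.606 = 13.5; c'Δl = 24.57; W sinα = -1.7
Slice 2: Δl = 2.0/cos4.5° = 2.006 m; N'_2 = 73·cos4.5° − 16·2.006 = 40.7; c'Δl = 30.69; W sinα = 5.7
Slice 3: Δl = 1.3/cos13.4° = 1.336 m; N'_3 = 69·cos13.4° − 22·1.336 = 37.7; c'Δl = 20.45; W sinα = 16.0
Slice 4: Δl = 2.3/cos23.4° = 2.506 m; N'_4 = 150·cos23.4° − 23·2.506 = 80.0; c'Δl = 38.34; W sinα = 59.6
Slice 5: Δl = 1.2/cos34.0° = 1.447 m; N'_5 = 84·cos34.0° − 33·1.447 = 21.9; c'Δl = 22.15; W sinα = 47.0
Slice 6: Δl = 2.9/cos48.5° = 4.377 m; N'_6 = 119·cos48.5° − 4·4.377 = 61.3; c'Δl = 66.96; W sinα = 89.1
Σc'Δl = 203.2 kN/m; ΣN' = 255.1 kN/m; ΣW sinα = 215.6 kN/m
Resisting = 203.2 + 255.1·tan33.2° = 203.2 + 167.0 = 370.1 kN/m
FS = 370.1 / 215.6 = 1.716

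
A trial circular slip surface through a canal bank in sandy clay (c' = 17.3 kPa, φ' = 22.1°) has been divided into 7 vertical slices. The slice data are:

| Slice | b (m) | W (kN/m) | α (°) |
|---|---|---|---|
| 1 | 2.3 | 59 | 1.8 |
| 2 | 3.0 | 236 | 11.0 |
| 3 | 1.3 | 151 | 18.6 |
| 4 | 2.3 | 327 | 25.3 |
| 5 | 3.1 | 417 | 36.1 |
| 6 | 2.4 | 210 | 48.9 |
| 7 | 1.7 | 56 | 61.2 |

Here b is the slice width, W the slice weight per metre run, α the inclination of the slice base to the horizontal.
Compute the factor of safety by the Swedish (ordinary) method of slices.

Ordinary method of slices: FS = Σ[c'·Δl_i + (W_i cosα_i)·tanφ'] / Σ W_i sinα_i, with Δl_i = b_i / cosα_i.
Slice 1: Δl = 2.3/cos1.8° = 2.301 m; N'_1 = 59·cos1.8° = 59.0; c'Δl = 39.81; W sinα = 1.9
Slice 2: Δl = 3.0/cos11.0° = 3.056 m; N'_2 = 236·cos11.0° = 231.7; c'Δl = 52.87; W sinα = 45.0
Slice 3: Δl = 1.3/cos18.6° = 1.372 m; N'_3 = 151·cos18.6° = 143.1; c'Δl = 23.73; W sinα = 48.2
Slice 4: Δl = 2.3/cos25.3° = 2.544 m; N'_4 = 327·cos25.3° = 295.6; c'Δl = 44.01; W sinα = 139.7
Slice 5: Δl = 3.1/cos36.1° = 3.837 m; N'_5 = 417·cos36.1° = 336.9; c'Δl = 66.37; W sinα = 245.7
Slice 6: Δl = 2.4/cos48.9° = 3.651 m; N'_6 = 210·cos48.9° = 138.0; c'Δl = 63.16; W sinα = 158.2
Slice 7: Δl = 1.7/cos61.2° = 3.529 m; N'_7 = 56·cos61.2° = 27.0; c'Δl = 61.05; W sinα = 49.1
Σc'Δl = 351.0 kN/m; ΣN' = 1231.3 kN/m; ΣW sinα = 687.8 kN/m
Resisting = 351.0 + 1231.3·tan22.1° = 351.0 + 500.0 = 851.0 kN/m
FS = 851.0 / 687.8 = 1.237

FS = 1.24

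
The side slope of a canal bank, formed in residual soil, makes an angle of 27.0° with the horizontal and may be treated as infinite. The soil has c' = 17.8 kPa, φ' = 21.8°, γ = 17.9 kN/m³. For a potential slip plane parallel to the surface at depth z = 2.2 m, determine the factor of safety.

FS = 1.90

For an infinite slope with a slip plane parallel to the surface (no pore pressure): FS = [c' + γz cos²β tanφ'] / [γz sinβ cosβ].
γz = 17.9·2.2 = 39.38 kN/m²
Numerator = 17.8 + 39.38·cos²27.0°·tan21.8° = 17.8 + 39.38·0.7939·0.4000 = 30.305 kPa
Denominator = 39.38·sin27.0°·cos27.0° = 39.38·0.4540·0.8910 = 15.930 kPa
FS = 30.305 / 15.930 = 1.902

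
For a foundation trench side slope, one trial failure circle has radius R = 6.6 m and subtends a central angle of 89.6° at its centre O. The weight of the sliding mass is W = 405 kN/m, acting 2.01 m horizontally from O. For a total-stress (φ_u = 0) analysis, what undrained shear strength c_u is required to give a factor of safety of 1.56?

FS = c_u·L_a·R / (W·d), so c_u = FS·W·d / (L_a·R).
Arc length L_a = R·θ = 6.6·(89.6°·π/180) = 6.6·1.5638 = 10.32 m
c_u = 1.56·405·2.01 / (10.32·6.6) = 1269.9 / 68.12 = 18.64 kPa

c_u = 18.6 kPa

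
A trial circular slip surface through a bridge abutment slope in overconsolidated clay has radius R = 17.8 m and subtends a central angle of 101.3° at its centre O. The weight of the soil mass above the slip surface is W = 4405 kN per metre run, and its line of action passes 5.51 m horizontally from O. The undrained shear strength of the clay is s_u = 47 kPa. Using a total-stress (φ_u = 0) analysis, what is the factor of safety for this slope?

FS = 1.08

Taking moments about the centre O, the resisting moment is provided by the undrained shear strength acting along the arc:
Arc length L_a = R·θ = 17.8·(101.3°·π/180) = 17.8·1.7680 = 31.47 m
M_R = s_u·L_a·R = 47·31.47·17.8 = 26328.4 kN·m/m
M_D = W·d = 4405·5.51 = 24271.5 kN·m/m
FS = M_R / M_D = 26328.4 / 24271.5 = 1.085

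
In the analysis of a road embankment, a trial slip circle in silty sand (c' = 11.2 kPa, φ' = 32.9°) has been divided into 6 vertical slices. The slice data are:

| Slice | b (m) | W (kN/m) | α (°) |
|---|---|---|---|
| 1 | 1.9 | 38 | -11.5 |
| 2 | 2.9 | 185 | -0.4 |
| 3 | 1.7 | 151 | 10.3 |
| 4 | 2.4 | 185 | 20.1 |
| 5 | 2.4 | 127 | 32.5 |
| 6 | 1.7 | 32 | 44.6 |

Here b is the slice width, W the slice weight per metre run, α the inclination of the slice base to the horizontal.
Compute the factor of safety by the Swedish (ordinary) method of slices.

Ordinary method of slices: FS = Σ[c'·Δl_i + (W_i cosα_i)·tanφ'] / Σ W_i sinα_i, with Δl_i = b_i / cosα_i.
Slice 1: Δl = 1.9/cos(-11.5°) = 1.939 m; N'_1 = 38·cos(-11.5°) = 37.2; c'Δl = 21.72; W sinα = -7.6
Slice 2: Δl = 2.9/cos(-0.4°) = 2.900 m; N'_2 = 185·cos(-0.4°) = 185.0; c'Δl = 32.48; W sinα = -1.3
Slice 3: Δl = 1.7/cos10.3° = 1.728 m; N'_3 = 151·cos10.3° = 148.6; c'Δl = 19.35; W sinα = 27.0
Slice 4: Δl = 2.4/cos20.1° = 2.556 m; N'_4 = 185·cos20.1° = 173.7; c'Δl = 28.62; W sinα = 63.6
Slice 5: Δl = 2.4/cos32.5° = 2.846 m; N'_5 = 127·cos32.5° = 107.1; c'Δl = 31.87; W sinα = 68.2
Slice 6: Δl = 1.7/cos44.6° = 2.388 m; N'_6 = 32·cos44.6° = 22.8; c'Δl = 26.74; W sinα = 22.5
Σc'Δl = 160.8 kN/m; ΣN' = 674.4 kN/m; ΣW sinα = 172.4 kN/m
Resisting = 160.8 + 674.4·tan32.9° = 160.8 + 436.3 = 597.1 kN/m
FS = 597.1 / 172.4 = 3.463

FS = 3.46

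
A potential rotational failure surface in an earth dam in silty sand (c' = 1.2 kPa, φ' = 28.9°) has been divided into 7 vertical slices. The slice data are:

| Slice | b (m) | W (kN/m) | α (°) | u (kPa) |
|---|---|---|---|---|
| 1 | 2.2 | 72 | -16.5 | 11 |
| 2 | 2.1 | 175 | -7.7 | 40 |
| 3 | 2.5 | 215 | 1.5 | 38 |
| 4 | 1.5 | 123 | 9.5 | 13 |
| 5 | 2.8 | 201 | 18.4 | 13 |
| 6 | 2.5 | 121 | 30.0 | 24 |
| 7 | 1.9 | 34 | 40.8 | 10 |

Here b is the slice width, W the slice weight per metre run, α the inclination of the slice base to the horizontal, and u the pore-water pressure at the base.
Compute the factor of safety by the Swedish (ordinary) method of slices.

Ordinary method of slices: FS = Σ[c'·Δl_i + (W_i cosα_i − u_i·Δl_i)·tanφ'] / Σ W_i sinα_i, with Δl_i = b_i / cosα_i.
Slice 1: Δl = 2.2/cos(-16.5°) = 2.294 m; N'_1 = 72·cos(-16.5°) − 11·2.294 = 43.8; c'Δl = 2.75; W sinα = -20.4
Slice 2: Δl = 2.1/cos(-7.7°) = 2.119 m; N'_2 = 175·cos(-7.7°) − 40·2.119 = 88.7; c'Δl = 2.54; W sinα = -23.4
Slice 3: Δl = 2.5/cos1.5° = 2.501 m; N'_3 = 215·cos1.5° − 38·2.501 = 119.9; c'Δl = 3.00; W sinα = 5.6
Slice 4: Δl = 1.5/cos9.5° = 1.521 m; N'_4 = 123·cos9.5° − 13·1.521 = 101.5; c'Δl = 1.83; W sinα = 20.3
Slice 5: Δl = 2.8/cos18.4° = 2.951 m; N'_5 = 201·cos18.4° − 13·2.951 = 152.4; c'Δl = 3.54; W sinα = 63.4
Slice 6: Δl = 2.5/cos30.0° = 2.887 m; N'_6 = 121·cos30.0° − 24·2.887 = 35.5; c'Δl = 3.46; W sinα = 60.5
Slice 7: Δl = 1.9/cos40.8° = 2.510 m; N'_7 = 34·cos40.8° − 10·2.510 = 0.6; c'Δl = 3.01; W sinα = 22.2
Σc'Δl = 20.1 kN/m; ΣN' = 542.4 kN/m; ΣW sinα = 128.2 kN/m
Resisting = 20.1 + 542.4·tan28.9° = 20.1 + 299.4 = 319.6 kN/m
FS = 319.6 / 128.2 = 2.493

FS = 2.49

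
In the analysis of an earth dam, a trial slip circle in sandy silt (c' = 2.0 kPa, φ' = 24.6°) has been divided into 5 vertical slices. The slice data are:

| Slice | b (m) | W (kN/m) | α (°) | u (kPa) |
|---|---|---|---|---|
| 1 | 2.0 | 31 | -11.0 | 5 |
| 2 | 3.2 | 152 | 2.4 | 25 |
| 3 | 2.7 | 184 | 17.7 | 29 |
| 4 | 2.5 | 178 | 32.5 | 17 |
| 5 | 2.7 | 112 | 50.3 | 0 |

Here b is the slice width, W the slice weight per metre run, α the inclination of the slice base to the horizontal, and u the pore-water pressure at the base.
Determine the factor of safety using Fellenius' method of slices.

Ordinary method of slices: FS = Σ[c'·Δl_i + (W_i cosα_i − u_i·Δl_i)·tanφ'] / Σ W_i sinα_i, with Δl_i = b_i / cosα_i.
Slice 1: Δl = 2.0/cos(-11.0°) = 2.037 m; N'_1 = 31·cos(-11.0°) − 5·2.037 = 20.2; c'Δl = 4.07; W sinα = -5.9
Slice 2: Δl = 3.2/cos2.4° = 3.203 m; N'_2 = 152·cos2.4° − 25·3.203 = 71.8; c'Δl = 6.41; W sinα = 6.4
Slice 3: Δl = 2.7/cos17.7° = 2.834 m; N'_3 = 184·cos17.7° − 29·2.834 = 93.1; c'Δl = 5.67; W sinα = 55.9
Slice 4: Δl = 2.5/cos32.5° = 2.964 m; N'_4 = 178·cos32.5° − 17·2.964 = 99.7; c'Δl = 5.93; W sinα = 95.6
Slice 5: Δl = 2.7/cos50.3° = 4.227 m; N'_5 = 112·cos50.3° − 0·4.227 = 71.5; c'Δl = 8.45; W sinα = 86.2
Σc'Δl = 30.5 kN/m; ΣN' = 356.4 kN/m; ΣW sinα = 238.2 kN/m
Resisting = 30.5 + 356.4·tan24.6° = 30.5 + 163.2 = 193.7 kN/m
FS = 193.7 / 238.2 = 0.813

FS = 0.81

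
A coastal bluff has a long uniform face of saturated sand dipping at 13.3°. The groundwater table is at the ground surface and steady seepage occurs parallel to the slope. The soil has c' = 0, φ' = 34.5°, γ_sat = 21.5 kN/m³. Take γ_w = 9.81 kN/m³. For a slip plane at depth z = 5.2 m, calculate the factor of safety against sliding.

With seepage parallel to the slope and the water table at the surface, the effective normal stress on the slip plane uses the buoyant unit weight γ' = γ_sat − γ_w while the driving shear stress uses γ_sat:
FS = [c' + γ' z cos²β tanφ'] / [γ_sat z sinβ cosβ]
(For c' = 0 this reduces to FS = (γ'/γ_sat)·tanφ'/tanβ.)
γ' = 21.5 − 9.81 = 11.69 kN/m³
Numerator = 0.0 + 11.69·5.2·cos²13.3°·tan34.5° = 0.0 + 11.69·5.2·0.9471·0.6873 = 39.567 kPa
Denominator = 21.5·5.2·sin13.3°·cos13.3° = 21.5·5.2·0.2300·0.9732 = 25.030 kPa
FS = 39.567 / 25.030 = 1.581

FS = 1.58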